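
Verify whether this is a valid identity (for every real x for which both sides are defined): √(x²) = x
No, this is NOT an identity.

Claim: √(x²) = x.
Test a specific point where both sides are defined: x = -1.
LHS = √(x²) ≈ 1.0000
RHS = x ≈ -1.0000
Since 1.0000 ≠ -1.0000, the equation fails at this point, so it cannot hold for every real x for which both sides are defined.
√(x²) = |x|, which differs from x whenever x < 0 (both sides are defined for every real x).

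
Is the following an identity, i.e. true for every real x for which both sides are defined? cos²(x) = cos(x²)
Claim: cos²(x) = cos(x²).
Test a specific point where both sides are defined: x = π/6.
LHS = cos²(x) ≈ 0.7500
RHS = cos(x²) ≈ 0.9627
Since 0.7500 ≠ 0.9627, the equation fails at this point, so it cannot hold for every real x for which both sides are defined.
cos²(x) means (cos x)², squaring the output; cos(x²) squares the input. These are different functions.

Conclusion: No, this is NOT an identity.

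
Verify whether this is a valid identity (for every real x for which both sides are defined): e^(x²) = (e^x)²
Claim: e^(x²) = (e^x)².
Test a specific point where both sides are defined: x = 1/2.
LHS = e^(x²) ≈ 1.2840
RHS = (e^x)² ≈ 2.7183
Since 1.2840 ≠ 2.7183, the equation fails at this point, so it cannot hold for every real x for which both sides are defined.
(e^x)² = e^(2x), and 2x ≠ x² in general.

Conclusion: No, this is NOT an identity.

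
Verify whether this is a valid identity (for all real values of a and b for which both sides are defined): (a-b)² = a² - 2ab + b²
Claim: (a-b)² = a² - 2ab + b².
Reasoning: Expand: (a-b)² = (a-b)(a-b) = a·a - a·b - b·a + b·b = a² - 2ab + b².
So the two sides agree for all real values of a and b for which both sides are defined.

Conclusion: Yes, this is an identity.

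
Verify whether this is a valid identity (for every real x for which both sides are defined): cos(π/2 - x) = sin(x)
Claim: cos(π/2 - x) = sin(x).
Reasoning: Use cos(u - v) = cos(u)cos(v) + sin(u)sin(v) with u = π/2, v = x: cos(π/2)cos(x) + sin(π/2)sin(x) = 0·cos(x) + 1·sin(x) = sin(x).
So the two sides agree for every real x for which both sides are defined.

Conclusion: Yes, this is an identity.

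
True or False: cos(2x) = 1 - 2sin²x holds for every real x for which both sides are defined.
Claim: cos(2x) = 1 - 2sin²x.
Reasoning: cos(2x) = cos²x - sin²x. Replace cos²x by 1 - sin²x: (1 - sin²x) - sin²x = 1 - 2sin²x.
So the two sides agree for every real x for which both sides are defined.

Conclusion: True.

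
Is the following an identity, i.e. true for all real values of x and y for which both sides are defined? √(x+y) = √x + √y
Claim: √(x+y) = √x + √y.
Test a specific point where both sides are defined: x = 3/2, y = 4.
LHS = √(x+y) ≈ 2.3452
RHS = √x + √y ≈ 3.2247
Since 2.3452 ≠ 3.2247, the equation fails at this point, so it cannot hold for all real values of x and y for which both sides are defined.
Squaring the right side gives x + 2√(xy) + y, not x + y.

Conclusion: No, this is NOT an identity.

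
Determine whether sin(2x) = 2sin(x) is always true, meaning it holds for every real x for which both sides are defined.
Claim: sin(2x) = 2sin(x).
Test a specific point where both sides are defined: x = 3π/4.
LHS = sin(2x) ≈ -1.0000
RHS = 2sin(x) ≈ 1.4142
Since -1.0000 ≠ 1.4142, the equation fails at this point, so it cannot hold for every real x for which both sides are defined.
The correct double-angle formula is sin(2x) = 2sin(x)cos(x).

Conclusion: No, this is NOT an identity.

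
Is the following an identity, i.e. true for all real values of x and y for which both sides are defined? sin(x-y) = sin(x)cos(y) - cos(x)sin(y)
Yes, this is an identity.

Claim: sin(x-y) = sin(x)cos(y) - cos(x)sin(y).
Reasoning: Replace y by -y in sin(x+y) = sin(x)cos(y) + cos(x)sin(y) and use cos(-y) = cos(y), sin(-y) = -sin(y): sin(x-y) = sin(x)cos(y) - cos(x)sin(y).
So the two sides agree for all real values of x and y for which both sides are defined.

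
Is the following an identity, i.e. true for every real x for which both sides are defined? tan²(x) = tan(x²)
Claim: tan²(x) = tan(x²).
Test a specific point where both sides are defined: x = π.
LHS = tan²(x) ≈ 0.0000
RHS = tan(x²) ≈ 0.4767
Since 0.0000 ≠ 0.4767, the equation fails at this point, so it cannot hold for every real x for which both sides are defined.
tan²(x) means (tan x)², squaring the output; tan(x²) squares the input. These are different functions.

Conclusion: No, this is NOT an identity.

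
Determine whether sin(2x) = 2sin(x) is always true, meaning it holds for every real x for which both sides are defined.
Claim: sin(2x) = 2sin(x).
Test a specific point where both sides are defined: x = 2π/3.
LHS = sin(2x) ≈ -0.8660
RHS = 2sin(x) ≈ 1.7321
Since -0.8660 ≠ 1.7321, the equation fails at this point, so it cannot hold for every real x for which both sides are defined.
The correct double-angle formula is sin(2x) = 2sin(x)cos(x).

Conclusion: No, this is NOT an identity.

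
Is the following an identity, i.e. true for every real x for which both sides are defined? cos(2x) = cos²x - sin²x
Claim: cos(2x) = cos²x - sin²x.
Reasoning: Put y = x in the addition formula cos(x+y) = cos(x)cos(y) - sin(x)sin(y): cos(2x) = cos²x - sin²x.
So the two sides agree for every real x for which both sides are defined.

Conclusion: Yes, this is an identity.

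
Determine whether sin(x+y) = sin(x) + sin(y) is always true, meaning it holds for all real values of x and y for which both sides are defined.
No, this is NOT an identity.

Claim: sin(x+y) = sin(x) + sin(y).
Test a specific point where both sides are defined: x = π/2, y = 3π/4.
LHS = sin(x+y) ≈ -0.7071
RHS = sin(x) + sin(y) ≈ 1.7071
Since -0.7071 ≠ 1.7071, the equation fails at this point, so it cannot hold for all real values of x and y for which both sides are defined.
The correct expansion is sin(x+y) = sin(x)cos(y) + cos(x)sin(y); sine is not additive.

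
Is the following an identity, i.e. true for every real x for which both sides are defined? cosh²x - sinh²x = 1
Claim: cosh²x - sinh²x = 1.
Reasoning: With cosh(x) = (e^x + e^-x)/2 and sinh(x) = (e^x - e^-x)/2: cosh²x = (e^(2x) + 2 + e^(-2x))/4 and sinh²x = (e^(2x) - 2 + e^(-2x))/4. Subtracting leaves 4/4 = 1.
So the two sides agree for every real x for which both sides are defined.

Conclusion: Yes, this is an identity.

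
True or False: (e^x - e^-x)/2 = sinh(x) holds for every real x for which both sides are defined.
Claim: (e^x - e^-x)/2 = sinh(x).
Reasoning: This is exactly the definition of the hyperbolic sine: sinh(x) := (e^x - e^-x)/2.
So the two sides agree for every real x for which both sides are defined.

Conclusion: True.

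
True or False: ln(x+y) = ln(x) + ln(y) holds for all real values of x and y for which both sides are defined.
Claim: ln(x+y) = ln(x) + ln(y).
Test a specific point where both sides are defined: x = 5, y = 3.
LHS = ln(x+y) ≈ 2.0794
RHS = ln(x) + ln(y) ≈ 2.7081
Since 2.0794 ≠ 2.7081, the equation fails at this point, so it cannot hold for all real values of x and y for which both sides are defined.
ln(x) + ln(y) = ln(xy), not ln(x+y).

Conclusion: False.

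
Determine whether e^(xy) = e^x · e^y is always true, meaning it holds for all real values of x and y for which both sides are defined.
No, this is NOT an identity.

Claim: e^(xy) = e^x · e^y.
Test a specific point where both sides are defined: x = 3/2, y = -2.
LHS = e^(xy) ≈ 0.0498
RHS = e^x · e^y ≈ 0.6065
Since 0.0498 ≠ 0.6065, the equation fails at this point, so it cannot hold for all real values of x and y for which both sides are defined.
e^x · e^y = e^(x+y), not e^(xy).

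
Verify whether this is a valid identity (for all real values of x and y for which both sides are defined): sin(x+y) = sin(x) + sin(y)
Claim: sin(x+y) = sin(x) + sin(y).
Test a specific point where both sides are defined: x = -π/2, y = π.
LHS = sin(x+y) ≈ 1.0000
RHS = sin(x) + sin(y) ≈ -1.0000
Since 1.0000 ≠ -1.0000, the equation fails at this point, so it cannot hold for all real values of x and y for which both sides are defined.
The correct expansion is sin(x+y) = sin(x)cos(y) + cos(x)sin(y); sine is not additive.

Conclusion: No, this is NOT an identity.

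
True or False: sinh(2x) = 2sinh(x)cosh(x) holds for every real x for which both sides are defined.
Claim: sinh(2x) = 2sinh(x)cosh(x).
Reasoning: 2sinh(x)cosh(x) = 2 · (e^x - e^-x)/2 · (e^x + e^-x)/2 = (e^(2x) - e^(-2x))/2 = sinh(2x).
So the two sides agree for every real x for which both sides are defined.

Conclusion: True.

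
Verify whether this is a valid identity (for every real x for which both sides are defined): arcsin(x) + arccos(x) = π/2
Claim: arcsin(x) + arccos(x) = π/2.
Reasoning: Both sides are defined for -1 ≤ x ≤ 1. Let θ = arcsin(x), so sin θ = x and θ ∈ [-π/2, π/2]. Then cos(π/2 - θ) = sin θ = x and π/2 - θ ∈ [0, π], which is exactly the range of arccos, so arccos(x) = π/2 - θ. Adding: arcsin(x) + arccos(x) = θ + (π/2 - θ) = π/2.
So the two sides agree for every real x for which both sides are defined.

Conclusion: Yes, this is an identity.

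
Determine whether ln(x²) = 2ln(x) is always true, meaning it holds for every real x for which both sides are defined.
Yes, this is an identity.

Claim: ln(x²) = 2ln(x).
Reasoning: The right side requires x > 0. For x > 0, x² = (e^(ln x))² = e^(2ln x), so ln(x²) = 2ln(x). (For x < 0 the right side is undefined, so those values are outside the claim.)
So the two sides agree for every real x for which both sides are defined.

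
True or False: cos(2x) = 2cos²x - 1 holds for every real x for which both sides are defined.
True.

Claim: cos(2x) = 2cos²x - 1.
Reasoning: cos(2x) = cos²x - sin²x. Replace sin²x by 1 - cos²x: cos²x - (1 - cos²x) = 2cos²x - 1.
So the two sides agree for every real x for which both sides are defined.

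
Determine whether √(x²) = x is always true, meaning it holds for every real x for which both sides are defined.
No, this is NOT an identity.

Claim: √(x²) = x.
Test a specific point where both sides are defined: x = -1.
LHS = √(x²) ≈ 1.0000
RHS = x ≈ -1.0000
Since 1.0000 ≠ -1.0000, the equation fails at this point, so it cannot hold for every real x for which both sides are defined.
√(x²) = |x|, which differs from x whenever x < 0 (both sides are defined for every real x).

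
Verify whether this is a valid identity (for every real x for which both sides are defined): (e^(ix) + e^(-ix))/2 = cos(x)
Yes, this is an identity.

Claim: (e^(ix) + e^(-ix))/2 = cos(x).
Reasoning: By Euler's formula e^(ix) = cos(x) + i·sin(x) and e^(-ix) = cos(x) - i·sin(x). Adding cancels the sine terms: e^(ix) + e^(-ix) = 2cos(x); divide by 2.
So the two sides agree for every real x for which both sides are defined.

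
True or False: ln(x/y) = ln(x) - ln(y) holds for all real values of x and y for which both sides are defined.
Claim: ln(x/y) = ln(x) - ln(y).
Reasoning: Both sides are simultaneously defined only when x, y > 0. Write x = e^p, y = e^q. Then x/y = e^(p-q), so ln(x/y) = p - q = ln(x) - ln(y).
So the two sides agree for all real values of x and y for which both sides are defined.

Conclusion: True.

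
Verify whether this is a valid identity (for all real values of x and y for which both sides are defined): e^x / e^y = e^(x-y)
Yes, this is an identity.

Claim: e^x / e^y = e^(x-y).
Reasoning: 1/e^y = e^(-y), so e^x / e^y = e^x · e^(-y) = e^(x + (-y)) = e^(x-y) by the product rule for exponents.
So the two sides agree for all real values of x and y for which both sides are defined.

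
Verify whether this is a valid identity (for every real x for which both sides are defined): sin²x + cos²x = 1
Yes, this is an identity.

Claim: sin²x + cos²x = 1.
Reasoning: The point (cos x, sin x) lies on the unit circle X² + Y² = 1, so cos²x + sin²x = 1 for every real x.
So the two sides agree for every real x for which both sides are defined.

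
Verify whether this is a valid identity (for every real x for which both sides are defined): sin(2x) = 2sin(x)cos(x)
Yes, this is an identity.

Claim: sin(2x) = 2sin(x)cos(x).
Reasoning: Put y = x in the addition formula sin(x+y) = sin(x)cos(y) + cos(x)sin(y): sin(2x) = sin(x)cos(x) + cos(x)sin(x) = 2sin(x)cos(x).
So the two sides agree for every real x for which both sides are defined.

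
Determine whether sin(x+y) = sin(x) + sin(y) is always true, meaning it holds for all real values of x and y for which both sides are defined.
Claim: sin(x+y) = sin(x) + sin(y).
Test a specific point where both sides are defined: x = π, y = π/3.
LHS = sin(x+y) ≈ -0.8660
RHS = sin(x) + sin(y) ≈ 0.8660
Since -0.8660 ≠ 0.8660, the equation fails at this point, so it cannot hold for all real values of x and y for which both sides are defined.
The correct expansion is sin(x+y) = sin(x)cos(y) + cos(x)sin(y); sine is not additive.

Conclusion: No, this is NOT an identity.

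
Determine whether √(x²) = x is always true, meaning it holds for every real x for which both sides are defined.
Claim: √(x²) = x.
Test a specific point where both sides are defined: x = -2.
LHS = √(x²) ≈ 2.0000
RHS = x ≈ -2.0000
Since 2.0000 ≠ -2.0000, the equation fails at this point, so it cannot hold for every real x for which both sides are defined.
√(x²) = |x|, which differs from x whenever x < 0 (both sides are defined for every real x).

Conclusion: No, this is NOT an identity.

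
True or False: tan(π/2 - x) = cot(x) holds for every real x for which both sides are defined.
True.

Claim: tan(π/2 - x) = cot(x).
Reasoning: tan(π/2 - x) = sin(π/2 - x)/cos(π/2 - x) = cos(x)/sin(x) = cot(x), using the cofunction identities sin(π/2 - x) = cos(x) and cos(π/2 - x) = sin(x).
So the two sides agree for every real x for which both sides are defined.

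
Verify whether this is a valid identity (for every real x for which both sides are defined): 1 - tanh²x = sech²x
Yes, this is an identity.

Claim: 1 - tanh²x = sech²x.
Reasoning: Divide cosh²x - sinh²x = 1 through by cosh²x (never zero): 1 - tanh²x = 1/cosh²x = sech²x.
So the two sides agree for every real x for which both sides are defined.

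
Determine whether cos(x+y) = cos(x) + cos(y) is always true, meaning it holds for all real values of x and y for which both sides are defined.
Claim: cos(x+y) = cos(x) + cos(y).
Test a specific point where both sides are defined: x = -π/6, y = 3π/4.
LHS = cos(x+y) ≈ -0.2588
RHS = cos(x) + cos(y) ≈ 0.1589
Since -0.2588 ≠ 0.1589, the equation fails at this point, so it cannot hold for all real values of x and y for which both sides are defined.
The correct expansion is cos(x+y) = cos(x)cos(y) - sin(x)sin(y); cosine is not additive.

Conclusion: No, this is NOT an identity.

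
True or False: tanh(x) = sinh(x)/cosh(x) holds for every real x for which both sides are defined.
True.

Claim: tanh(x) = sinh(x)/cosh(x).
Reasoning: tanh(x) is defined as sinh(x)/cosh(x) = (e^x - e^-x)/(e^x + e^-x); cosh(x) ≥ 1 is never zero, so this holds for every real x.
So the two sides agree for every real x for which both sides are defined.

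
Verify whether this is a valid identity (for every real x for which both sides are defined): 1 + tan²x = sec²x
Yes, this is an identity.

Claim: 1 + tan²x = sec²x.
Reasoning: Start from sin²x + cos²x = 1 and divide every term by cos²x (allowed wherever tan x and sec x are defined): tan²x + 1 = 1/cos²x = sec²x.
So the two sides agree for every real x for which both sides are defined.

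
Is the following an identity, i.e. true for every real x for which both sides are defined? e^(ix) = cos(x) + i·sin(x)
Claim: e^(ix) = cos(x) + i·sin(x).
Reasoning: Euler's formula. Expand e^(ix) = Σ (ix)^k / k!. Since i² = -1, the even-k terms are Σ (-1)^m x^(2m)/(2m)! = cos(x) and the odd-k terms are i · Σ (-1)^m x^(2m+1)/(2m+1)! = i·sin(x).
So the two sides agree for every real x for which both sides are defined.

Conclusion: Yes, this is an identity.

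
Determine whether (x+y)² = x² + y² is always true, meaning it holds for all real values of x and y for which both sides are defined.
No, this is NOT an identity.

Claim: (x+y)² = x² + y².
Test a specific point where both sides are defined: x = 1/2, y = 4.
LHS = (x+y)² ≈ 20.2500
RHS = x² + y² ≈ 16.2500
Since 20.2500 ≠ 16.2500, the equation fails at this point, so it cannot hold for all real values of x and y for which both sides are defined.
The correct expansion is (x+y)² = x² + 2xy + y²; the cross term 2xy is missing.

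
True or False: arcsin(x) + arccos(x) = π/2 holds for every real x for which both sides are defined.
True.

Claim: arcsin(x) + arccos(x) = π/2.
Reasoning: Both sides are defined for -1 ≤ x ≤ 1. Let θ = arcsin(x), so sin θ = x and θ ∈ [-π/2, π/2]. Then cos(π/2 - θ) = sin θ = x and π/2 - θ ∈ [0, π], which is exactly the range of arccos, so arccos(x) = π/2 - θ. Adding: arcsin(x) + arccos(x) = θ + (π/2 - θ) = π/2.
So the two sides agree for every real x for which both sides are defined.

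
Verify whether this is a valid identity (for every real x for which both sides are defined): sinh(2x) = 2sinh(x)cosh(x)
Yes, this is an identity.

Claim: sinh(2x) = 2sinh(x)cosh(x).
Reasoning: 2sinh(x)cosh(x) = 2 · (e^x - e^-x)/2 · (e^x + e^-x)/2 = (e^(2x) - e^(-2x))/2 = sinh(2x).
So the two sides agree for every real x for which both sides are defined.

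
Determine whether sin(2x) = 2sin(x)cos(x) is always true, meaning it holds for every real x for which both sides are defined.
Yes, this is an identity.

Claim: sin(2x) = 2sin(x)cos(x).
Reasoning: Put y = x in the addition formula sin(x+y) = sin(x)cos(y) + cos(x)sin(y): sin(2x) = sin(x)cos(x) + cos(x)sin(x) = 2sin(x)cos(x).
So the two sides agree for every real x for which both sides are defined.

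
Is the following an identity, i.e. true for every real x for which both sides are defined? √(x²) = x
No, this is NOT an identity.

Claim: √(x²) = x.
Test a specific point where both sides are defined: x = -3.
LHS = √(x²) ≈ 3.0000
RHS = x ≈ -3.0000
Since 3.0000 ≠ -3.0000, the equation fails at this point, so it cannot hold for every real x for which both sides are defined.
√(x²) = |x|, which differs from x whenever x < 0 (both sides are defined for every real x).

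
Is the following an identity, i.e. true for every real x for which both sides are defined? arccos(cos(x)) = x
No, this is NOT an identity.

Claim: arccos(cos(x)) = x.
Test a specific point where both sides are defined: x = -π/3.
LHS = arccos(cos(x)) ≈ 1.0472
RHS = x ≈ -1.0472
Since 1.0472 ≠ -1.0472, the equation fails at this point, so it cannot hold for every real x for which both sides are defined.
arccos only returns values in [0, π], so arccos(cos(x)) = x holds only for x in that interval, not for all real x.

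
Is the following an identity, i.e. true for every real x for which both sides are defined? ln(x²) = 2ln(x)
Claim: ln(x²) = 2ln(x).
Reasoning: The right side requires x > 0. For x > 0, x² = (e^(ln x))² = e^(2ln x), so ln(x²) = 2ln(x). (For x < 0 the right side is undefined, so those values are outside the claim.)
So the two sides agree for every real x for which both sides are defined.

Conclusion: Yes, this is an identity.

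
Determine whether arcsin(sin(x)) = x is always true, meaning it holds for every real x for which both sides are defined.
Claim: arcsin(sin(x)) = x.
Test a specific point where both sides are defined: x = π.
LHS = arcsin(sin(x)) ≈ 0.0000
RHS = x ≈ 3.1416
Since 0.0000 ≠ 3.1416, the equation fails at this point, so it cannot hold for every real x for which both sides are defined.
arcsin only returns values in [-π/2, π/2], so arcsin(sin(x)) = x holds only for x in that interval, not for all real x.

Conclusion: No, this is NOT an identity.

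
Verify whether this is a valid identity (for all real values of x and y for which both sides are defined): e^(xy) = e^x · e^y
Claim: e^(xy) = e^x · e^y.
Test a specific point where both sides are defined: x = 1/2, y = -2.
LHS = e^(xy) ≈ 0.3679
RHS = e^x · e^y ≈ 0.2231
Since 0.3679 ≠ 0.2231, the equation fails at this point, so it cannot hold for all real values of x and y for which both sides are defined.
e^x · e^y = e^(x+y), not e^(xy).

Conclusion: No, this is NOT an identity.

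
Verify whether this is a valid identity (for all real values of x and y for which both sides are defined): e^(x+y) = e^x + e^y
Claim: e^(x+y) = e^x + e^y.
Test a specific point where both sides are defined: x = 4, y = 1.
LHS = e^(x+y) ≈ 148.4132
RHS = e^x + e^y ≈ 57.3164
Since 148.4132 ≠ 57.3164, the equation fails at this point, so it cannot hold for all real values of x and y for which both sides are defined.
The correct rule is e^(x+y) = e^x · e^y (a product, not a sum).

Conclusion: No, this is NOT an identity.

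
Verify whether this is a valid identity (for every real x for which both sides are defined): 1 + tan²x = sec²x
Yes, this is an identity.

Claim: 1 + tan²x = sec²x.
Reasoning: Start from sin²x + cos²x = 1 and divide every term by cos²x (allowed wherever tan x and sec x are defined): tan²x + 1 = 1/cos²x = sec²x.
So the two sides agree for every real x for which both sides are defined.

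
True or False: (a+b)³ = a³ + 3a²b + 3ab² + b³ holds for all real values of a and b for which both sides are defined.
True.

Claim: (a+b)³ = a³ + 3a²b + 3ab² + b³.
Reasoning: (a+b)³ = (a+b)(a+b)² = (a+b)(a² + 2ab + b²) = a³ + 2a²b + ab² + a²b + 2ab² + b³ = a³ + 3a²b + 3ab² + b³.
So the two sides agree for all real values of a and b for which both sides are defined.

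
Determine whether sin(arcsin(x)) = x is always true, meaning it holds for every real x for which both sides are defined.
Yes, this is an identity.

Claim: sin(arcsin(x)) = x.
Reasoning: For -1 ≤ x ≤ 1 (where arcsin is defined), arcsin(x) is by definition an angle whose sine equals x. Taking the sine of that angle returns x. (Note the other order, arcsin(sin x) = x, is NOT an identity.)
So the two sides agree for every real x for which both sides are defined.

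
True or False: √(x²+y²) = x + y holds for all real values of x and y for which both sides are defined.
Claim: √(x²+y²) = x + y.
Test a specific point where both sides are defined: x = 4, y = 1.
LHS = √(x²+y²) ≈ 4.1231
RHS = x + y ≈ 5.0000
Since 4.1231 ≠ 5.0000, the equation fails at this point, so it cannot hold for all real values of x and y for which both sides are defined.
(x+y)² = x² + 2xy + y², not x² + y², so the square root does not split this way.

Conclusion: False.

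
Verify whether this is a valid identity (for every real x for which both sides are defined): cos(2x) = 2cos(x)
Claim: cos(2x) = 2cos(x).
Test a specific point where both sides are defined: x = 3π/4.
LHS = cos(2x) ≈ 0.0000
RHS = 2cos(x) ≈ -1.4142
Since 0.0000 ≠ -1.4142, the equation fails at this point, so it cannot hold for every real x for which both sides are defined.
The correct double-angle formula is cos(2x) = cos²x - sin²x.

Conclusion: No, this is NOT an identity.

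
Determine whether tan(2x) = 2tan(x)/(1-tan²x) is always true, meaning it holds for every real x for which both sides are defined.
Yes, this is an identity.

Claim: tan(2x) = 2tan(x)/(1-tan²x).
Reasoning: tan(2x) = sin(2x)/cos(2x) = 2sin(x)cos(x) / (cos²x - sin²x). Divide numerator and denominator by cos²x: 2tan(x) / (1 - tan²x).
So the two sides agree for every real x for which both sides are defined.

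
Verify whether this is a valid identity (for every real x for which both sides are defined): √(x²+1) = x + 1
No, this is NOT an identity.

Claim: √(x²+1) = x + 1.
Test a specific point where both sides are defined: x = 3.
LHS = √(x²+1) ≈ 3.1623
RHS = x + 1 ≈ 4.0000
Since 3.1623 ≠ 4.0000, the equation fails at this point, so it cannot hold for every real x for which both sides are defined.
(x+1)² = x² + 2x + 1 ≠ x² + 1 unless x = 0.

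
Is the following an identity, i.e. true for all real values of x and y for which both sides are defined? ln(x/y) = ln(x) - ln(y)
Yes, this is an identity.

Claim: ln(x/y) = ln(x) - ln(y).
Reasoning: Both sides are simultaneously defined only when x, y > 0. Write x = e^p, y = e^q. Then x/y = e^(p-q), so ln(x/y) = p - q = ln(x) - ln(y).
So the two sides agree for all real values of x and y for which both sides are defined.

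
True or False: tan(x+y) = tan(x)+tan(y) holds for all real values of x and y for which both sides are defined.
Claim: tan(x+y) = tan(x)+tan(y).
Test a specific point where both sides are defined: x = 2π/3, y = π/6.
LHS = tan(x+y) ≈ -0.5774
RHS = tan(x)+tan(y) ≈ -1.1547
Since -0.5774 ≠ -1.1547, the equation fails at this point, so it cannot hold for all real values of x and y for which both sides are defined.
The correct formula is tan(x+y) = (tan(x) + tan(y))/(1 - tan(x)tan(y)).

Conclusion: False.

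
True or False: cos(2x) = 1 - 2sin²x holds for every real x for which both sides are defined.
Claim: cos(2x) = 1 - 2sin²x.
Reasoning: cos(2x) = cos²x - sin²x. Replace cos²x by 1 - sin²x: (1 - sin²x) - sin²x = 1 - 2sin²x.
So the two sides agree for every real x for which both sides are defined.

Conclusion: True.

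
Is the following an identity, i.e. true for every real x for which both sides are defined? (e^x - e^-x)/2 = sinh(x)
Yes, this is an identity.

Claim: (e^x - e^-x)/2 = sinh(x).
Reasoning: This is exactly the definition of the hyperbolic sine: sinh(x) := (e^x - e^-x)/2.
So the two sides agree for every real x for which both sides are defined.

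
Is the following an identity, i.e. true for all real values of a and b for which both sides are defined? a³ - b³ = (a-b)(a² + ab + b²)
Claim: a³ - b³ = (a-b)(a² + ab + b²).
Reasoning: Expand the right side: (a-b)(a² + ab + b²) = a³ + a²b + ab² - a²b - ab² - b³ = a³ - b³ (the middle terms cancel in pairs).
So the two sides agree for all real values of a and b for which both sides are defined.

Conclusion: Yes, this is an identity.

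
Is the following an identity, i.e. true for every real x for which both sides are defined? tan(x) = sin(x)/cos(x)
Yes, this is an identity.

Claim: tan(x) = sin(x)/cos(x).
Reasoning: For an angle x whose terminal point on the unit circle is (cos x, sin x), tan(x) is defined as the ratio (second coordinate)/(first coordinate) = sin(x)/cos(x), wherever cos(x) ≠ 0.
So the two sides agree for every real x for which both sides are defined.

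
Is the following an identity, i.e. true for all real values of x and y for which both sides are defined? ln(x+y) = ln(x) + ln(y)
No, this is NOT an identity.

Claim: ln(x+y) = ln(x) + ln(y).
Test a specific point where both sides are defined: x = 5, y = 1/2.
LHS = ln(x+y) ≈ 1.7047
RHS = ln(x) + ln(y) ≈ 0.9163
Since 1.7047 ≠ 0.9163, the equation fails at this point, so it cannot hold for all real values of x and y for which both sides are defined.
ln(x) + ln(y) = ln(xy), not ln(x+y).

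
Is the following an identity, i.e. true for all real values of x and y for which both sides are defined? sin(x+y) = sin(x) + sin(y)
Claim: sin(x+y) = sin(x) + sin(y).
Test a specific point where both sides are defined: x = π, y = 3π/4.
LHS = sin(x+y) ≈ -0.7071
RHS = sin(x) + sin(y) ≈ 0.7071
Since -0.7071 ≠ 0.7071, the equation fails at this point, so it cannot hold for all real values of x and y for which both sides are defined.
The correct expansion is sin(x+y) = sin(x)cos(y) + cos(x)sin(y); sine is not additive.

Conclusion: No, this is NOT an identity.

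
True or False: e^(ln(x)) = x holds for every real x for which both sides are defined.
Claim: e^(ln(x)) = x.
Reasoning: For x > 0, ln(x) is by definition the exponent p such that e^p = x. Raising e to that exponent therefore returns x: e^(ln x) = x.
So the two sides agree for every real x for which both sides are defined.

Conclusion: True.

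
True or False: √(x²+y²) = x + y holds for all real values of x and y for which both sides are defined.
Claim: √(x²+y²) = x + y.
Test a specific point where both sides are defined: x = -1, y = 5.
LHS = √(x²+y²) ≈ 5.0990
RHS = x + y ≈ 4.0000
Since 5.0990 ≠ 4.0000, the equation fails at this point, so it cannot hold for all real values of x and y for which both sides are defined.
(x+y)² = x² + 2xy + y², not x² + y², so the square root does not split this way.

Conclusion: False.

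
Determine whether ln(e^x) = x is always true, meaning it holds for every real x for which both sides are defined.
Claim: ln(e^x) = x.
Reasoning: ln is the inverse of the exponential: ln(e^x) asks for the exponent p with e^p = e^x, and since e^p is one-to-one that exponent is p = x.
So the two sides agree for every real x for which both sides are defined.

Conclusion: Yes, this is an identity.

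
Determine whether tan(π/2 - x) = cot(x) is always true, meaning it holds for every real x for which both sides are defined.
Claim: tan(π/2 - x) = cot(x).
Reasoning: tan(π/2 - x) = sin(π/2 - x)/cos(π/2 - x) = cos(x)/sin(x) = cot(x), using the cofunction identities sin(π/2 - x) = cos(x) and cos(π/2 - x) = sin(x).
So the two sides agree for every real x for which both sides are defined.

Conclusion: Yes, this is an identity.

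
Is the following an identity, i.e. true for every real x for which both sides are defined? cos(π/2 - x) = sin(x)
Yes, this is an identity.

Claim: cos(π/2 - x) = sin(x).
Reasoning: Use cos(u - v) = cos(u)cos(v) + sin(u)sin(v) with u = π/2, v = x: cos(π/2)cos(x) + sin(π/2)sin(x) = 0·cos(x) + 1·sin(x) = sin(x).
So the two sides agree for every real x for which both sides are defined.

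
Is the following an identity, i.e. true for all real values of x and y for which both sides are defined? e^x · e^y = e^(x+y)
Claim: e^x · e^y = e^(x+y).
Reasoning: This is the law of exponents for a common base: multiplying powers adds exponents. E.g. from the series, (Σ x^j/j!)(Σ y^k/k!) = Σ_m (Σ_{j+k=m} x^j y^k/(j!k!)) = Σ_m (x+y)^m/m! by the binomial theorem.
So the two sides agree for all real values of x and y for which both sides are defined.

Conclusion: Yes, this is an identity.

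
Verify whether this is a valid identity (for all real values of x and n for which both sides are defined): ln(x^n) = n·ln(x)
Claim: ln(x^n) = n·ln(x).
Reasoning: The right side requires x > 0. For x > 0, x^n = (e^(ln x))^n = e^(n·ln x), so taking ln of both sides gives ln(x^n) = n·ln(x).
So the two sides agree for all real values of x and n for which both sides are defined.

Conclusion: Yes, this is an identity.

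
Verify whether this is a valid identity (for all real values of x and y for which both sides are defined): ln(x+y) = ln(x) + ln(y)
Claim: ln(x+y) = ln(x) + ln(y).
Test a specific point where both sides are defined: x = 1, y = 3.
LHS = ln(x+y) ≈ 1.3863
RHS = ln(x) + ln(y) ≈ 1.0986
Since 1.3863 ≠ 1.0986, the equation fails at this point, so it cannot hold for all real values of x and y for which both sides are defined.
ln(x) + ln(y) = ln(xy), not ln(x+y).

Conclusion: No, this is NOT an identity.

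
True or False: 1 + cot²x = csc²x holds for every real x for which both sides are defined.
Claim: 1 + cot²x = csc²x.
Reasoning: Start from sin²x + cos²x = 1 and divide every term by sin²x (allowed wherever cot x and csc x are defined): 1 + cot²x = 1/sin²x = csc²x.
So the two sides agree for every real x for which both sides are defined.

Conclusion: True.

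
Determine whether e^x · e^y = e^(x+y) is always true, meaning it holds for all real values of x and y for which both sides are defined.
Yes, this is an identity.

Claim: e^x · e^y = e^(x+y).
Reasoning: This is the law of exponents for a common base: multiplying powers adds exponents. E.g. from the series, (Σ x^j/j!)(Σ y^k/k!) = Σ_m (Σ_{j+k=m} x^j y^k/(j!k!)) = Σ_m (x+y)^m/m! by the binomial theorem.
So the two sides agree for all real values of x and y for which both sides are defined.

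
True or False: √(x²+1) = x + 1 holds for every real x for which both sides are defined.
False.

Claim: √(x²+1) = x + 1.
Test a specific point where both sides are defined: x = 1.
LHS = √(x²+1) ≈ 1.4142
RHS = x + 1 ≈ 2.0000
Since 1.4142 ≠ 2.0000, the equation fails at this point, so it cannot hold for every real x for which both sides are defined.
(x+1)² = x² + 2x + 1 ≠ x² + 1 unless x = 0.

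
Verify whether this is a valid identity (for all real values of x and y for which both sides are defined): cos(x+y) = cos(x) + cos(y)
Claim: cos(x+y) = cos(x) + cos(y).
Test a specific point where both sides are defined: x = -π/2, y = 3π/4.
LHS = cos(x+y) ≈ 0.7071
RHS = cos(x) + cos(y) ≈ -0.7071
Since 0.7071 ≠ -0.7071, the equation fails at this point, so it cannot hold for all real values of x and y for which both sides are defined.
The correct expansion is cos(x+y) = cos(x)cos(y) - sin(x)sin(y); cosine is not additive.

Conclusion: No, this is NOT an identity.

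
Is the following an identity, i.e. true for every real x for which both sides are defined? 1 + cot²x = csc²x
Yes, this is an identity.

Claim: 1 + cot²x = csc²x.
Reasoning: Start from sin²x + cos²x = 1 and divide every term by sin²x (allowed wherever cot x and csc x are defined): 1 + cot²x = 1/sin²x = csc²x.
So the two sides agree for every real x for which both sides are defined.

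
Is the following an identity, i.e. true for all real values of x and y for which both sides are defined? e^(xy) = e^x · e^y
No, this is NOT an identity.

Claim: e^(xy) = e^x · e^y.
Test a specific point where both sides are defined: x = -2, y = 2.
LHS = e^(xy) ≈ 0.0183
RHS = e^x · e^y ≈ 1.0000
Since 0.0183 ≠ 1.0000, the equation fails at this point, so it cannot hold for all real values of x and y for which both sides are defined.
e^x · e^y = e^(x+y), not e^(xy).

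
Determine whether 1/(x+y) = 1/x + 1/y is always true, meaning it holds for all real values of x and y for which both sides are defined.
Claim: 1/(x+y) = 1/x + 1/y.
Test a specific point where both sides are defined: x = 3, y = 3.
LHS = 1/(x+y) ≈ 0.1667
RHS = 1/x + 1/y ≈ 0.6667
Since 0.1667 ≠ 0.6667, the equation fails at this point, so it cannot hold for all real values of x and y for which both sides are defined.
1/x + 1/y = (x+y)/(xy), which is not 1/(x+y).

Conclusion: No, this is NOT an identity.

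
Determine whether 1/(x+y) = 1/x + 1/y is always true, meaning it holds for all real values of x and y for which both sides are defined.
No, this is NOT an identity.

Claim: 1/(x+y) = 1/x + 1/y.
Test a specific point where both sides are defined: x = 1/2, y = 3.
LHS = 1/(x+y) ≈ 0.2857
RHS = 1/x + 1/y ≈ 2.3333
Since 0.2857 ≠ 2.3333, the equation fails at this point, so it cannot hold for all real values of x and y for which both sides are defined.
1/x + 1/y = (x+y)/(xy), which is not 1/(x+y).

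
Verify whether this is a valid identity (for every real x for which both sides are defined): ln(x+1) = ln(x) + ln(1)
No, this is NOT an identity.

Claim: ln(x+1) = ln(x) + ln(1).
Test a specific point where both sides are defined: x = 3/2.
LHS = ln(x+1) ≈ 0.9163
RHS = ln(x) + ln(1) ≈ 0.4055
Since 0.9163 ≠ 0.4055, the equation fails at this point, so it cannot hold for every real x for which both sides are defined.
ln(1) = 0, so the right side is just ln(x), which differs from ln(x+1).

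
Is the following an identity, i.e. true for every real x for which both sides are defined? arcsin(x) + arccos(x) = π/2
Claim: arcsin(x) + arccos(x) = π/2.
Reasoning: Both sides are defined for -1 ≤ x ≤ 1. Let θ = arcsin(x), so sin θ = x and θ ∈ [-π/2, π/2]. Then cos(π/2 - θ) = sin θ = x and π/2 - θ ∈ [0, π], which is exactly the range of arccos, so arccos(x) = π/2 - θ. Adding: arcsin(x) + arccos(x) = θ + (π/2 - θ) = π/2.
So the two sides agree for every real x for which both sides are defined.

Conclusion: Yes, this is an identity.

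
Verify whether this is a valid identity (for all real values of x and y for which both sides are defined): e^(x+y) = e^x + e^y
No, this is NOT an identity.

Claim: e^(x+y) = e^x + e^y.
Test a specific point where both sides are defined: x = 3/2, y = 3/2.
LHS = e^(x+y) ≈ 20.0855
RHS = e^x + e^y ≈ 8.9634
Since 20.0855 ≠ 8.9634, the equation fails at this point, so it cannot hold for all real values of x and y for which both sides are defined.
The correct rule is e^(x+y) = e^x · e^y (a product, not a sum).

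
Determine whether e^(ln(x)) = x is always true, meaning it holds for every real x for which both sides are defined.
Claim: e^(ln(x)) = x.
Reasoning: For x > 0, ln(x) is by definition the exponent p such that e^p = x. Raising e to that exponent therefore returns x: e^(ln x) = x.
So the two sides agree for every real x for which both sides are defined.

Conclusion: Yes, this is an identity.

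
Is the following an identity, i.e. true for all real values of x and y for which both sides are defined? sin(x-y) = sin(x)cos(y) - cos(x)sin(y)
Claim: sin(x-y) = sin(x)cos(y) - cos(x)sin(y).
Reasoning: Replace y by -y in sin(x+y) = sin(x)cos(y) + cos(x)sin(y) and use cos(-y) = cos(y), sin(-y) = -sin(y): sin(x-y) = sin(x)cos(y) - cos(x)sin(y).
So the two sides agree for all real values of x and y for which both sides are defined.

Conclusion: Yes, this is an identity.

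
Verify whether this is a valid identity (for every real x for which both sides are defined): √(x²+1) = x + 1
Claim: √(x²+1) = x + 1.
Test a specific point where both sides are defined: x = 3.
LHS = √(x²+1) ≈ 3.1623
RHS = x + 1 ≈ 4.0000
Since 3.1623 ≠ 4.0000, the equation fails at this point, so it cannot hold for every real x for which both sides are defined.
(x+1)² = x² + 2x + 1 ≠ x² + 1 unless x = 0.

Conclusion: No, this is NOT an identity.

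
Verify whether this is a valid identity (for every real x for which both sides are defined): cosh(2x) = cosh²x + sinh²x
Claim: cosh(2x) = cosh²x + sinh²x.
Reasoning: cosh²x = (e^(2x) + 2 + e^(-2x))/4 and sinh²x = (e^(2x) - 2 + e^(-2x))/4. Adding gives (2e^(2x) + 2e^(-2x))/4 = (e^(2x) + e^(-2x))/2 = cosh(2x).
So the two sides agree for every real x for which both sides are defined.

Conclusion: Yes, this is an identity.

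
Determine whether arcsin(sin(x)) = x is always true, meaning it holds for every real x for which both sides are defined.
Claim: arcsin(sin(x)) = x.
Test a specific point where both sides are defined: x = 2π/3.
LHS = arcsin(sin(x)) ≈ 1.0472
RHS = x ≈ 2.0944
Since 1.0472 ≠ 2.0944, the equation fails at this point, so it cannot hold for every real x for which both sides are defined.
arcsin only returns values in [-π/2, π/2], so arcsin(sin(x)) = x holds only for x in that interval, not for all real x.

Conclusion: No, this is NOT an identity.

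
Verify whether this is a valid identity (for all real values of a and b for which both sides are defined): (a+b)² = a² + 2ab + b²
Yes, this is an identity.

Claim: (a+b)² = a² + 2ab + b².
Reasoning: Expand: (a+b)² = (a+b)(a+b) = a·a + a·b + b·a + b·b = a² + 2ab + b².
So the two sides agree for all real values of a and b for which both sides are defined.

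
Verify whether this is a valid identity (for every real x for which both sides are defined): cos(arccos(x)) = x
Yes, this is an identity.

Claim: cos(arccos(x)) = x.
Reasoning: For -1 ≤ x ≤ 1 (where arccos is defined), arccos(x) is by definition an angle whose cosine equals x. Taking the cosine of that angle returns x. (Note the other order, arccos(cos x) = x, is NOT an identity.)
So the two sides agree for every real x for which both sides are defined.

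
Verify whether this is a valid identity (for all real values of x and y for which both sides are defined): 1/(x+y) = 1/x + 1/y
No, this is NOT an identity.

Claim: 1/(x+y) = 1/x + 1/y.
Test a specific point where both sides are defined: x = 3/2, y = 1.
LHS = 1/(x+y) ≈ 0.4000
RHS = 1/x + 1/y ≈ 1.6667
Since 0.4000 ≠ 1.6667, the equation fails at this point, so it cannot hold for all real values of x and y for which both sides are defined.
1/x + 1/y = (x+y)/(xy), which is not 1/(x+y).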